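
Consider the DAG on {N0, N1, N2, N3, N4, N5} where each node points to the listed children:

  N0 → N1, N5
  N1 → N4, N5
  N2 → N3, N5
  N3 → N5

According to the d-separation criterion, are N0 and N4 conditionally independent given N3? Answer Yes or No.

No

There are 2 undirected paths between N0 and N4; checking each against the conditioning set {N3}:
  1. N0 → N5 ← N1 → N4 — N5:collider[blocks]; N1:fork[open] ⇒ blocked
  2. N0 → N1 → N4 — N1:chain[open] ⇒ active
At least one path is unblocked, so d-separation fails.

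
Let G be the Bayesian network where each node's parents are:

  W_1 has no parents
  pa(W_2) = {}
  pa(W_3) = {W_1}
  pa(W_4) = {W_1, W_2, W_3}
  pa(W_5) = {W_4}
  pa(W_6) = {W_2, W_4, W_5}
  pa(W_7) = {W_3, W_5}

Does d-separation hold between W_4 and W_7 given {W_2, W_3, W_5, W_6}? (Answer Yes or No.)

Enumerating the 5 paths from W_4 to W_7 and testing each for blocking by {W_2, W_3, W_5, W_6}:
  1. W_4 → W_6 ← W_5 → W_7 — W_6:collider[open]; W_5:fork[blocks] ⇒ blocked
  2. W_4 ← W_1 → W_3 → W_7 — W_1:fork[open]; W_3:chain[blocks] ⇒ blocked
  3. W_4 ← W_2 → W_6 ← W_5 → W_7 — W_2:fork[blocks]; W_6:collider[open]; W_5:fork[blocks] ⇒ blocked
  4. W_4 ← W_3 → W_7 — W_3:fork[blocks] ⇒ blocked
  5. W_4 → W_5 → W_7 — W_5:chain[blocks] ⇒ blocked
All paths are blocked; W_4 ⊥ W_7 | {W_2, W_3, W_5, W_6} holds.

Yes — W_4 and W_7 are d-separated given {W_2, W_3, W_5, W_6}.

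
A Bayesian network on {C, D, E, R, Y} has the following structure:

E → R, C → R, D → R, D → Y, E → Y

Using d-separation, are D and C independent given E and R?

No

There are 2 undirected paths between D and C; checking each against the conditioning set {E, R}:
Path 1: D → R ← C
  R is a collider and R is conditioned on, which opens it — no node blocks this path, so it is active.
Path 2: D → Y ← E → R ← C
  Y is a collider here and neither Y nor any of its descendants is conditioned on, so the collider stays closed — the path is blocked at Y.
At least one path is unblocked, so d-separation fails.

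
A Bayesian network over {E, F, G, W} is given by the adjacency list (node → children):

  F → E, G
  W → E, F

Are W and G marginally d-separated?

2 paths connect W and G; each must be blocked for d-separation to hold:
Path 1: W → F → G
  F is a chain and F is not conditioned on — no node blocks this path, so it is active.
Path 2: W → E ← F → G
  E is a collider here and neither E nor any of its descendants is conditioned on, so the collider stays closed — the path is blocked at E.
At least one path is unblocked, so d-separation fails.

No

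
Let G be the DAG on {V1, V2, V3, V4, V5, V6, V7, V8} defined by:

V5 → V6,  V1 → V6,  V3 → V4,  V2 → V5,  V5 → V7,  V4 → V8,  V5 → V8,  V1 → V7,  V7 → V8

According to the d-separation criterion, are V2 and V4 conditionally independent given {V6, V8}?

Enumerating the 3 paths from V2 to V4 and testing each for blocking by {V6, V8}:
Path 1: V2 → V5 → V7 → V8 ← V4
  V5 is a chain and V5 is not conditioned on; V7 is a chain and V7 is not conditioned on; V8 is a collider and V8 is conditioned on, which opens it — no node blocks this path, so it is active.
Path 2: V2 → V5 → V8 ← V4
  V5 is a chain and V5 is not conditioned on; V8 is a collider and V8 is conditioned on, which opens it — no node blocks this path, so it is active.
Path 3: V2 → V5 → V6 ← V1 → V7 → V8 ← V4
  V5 is a chain and V5 is not conditioned on; V6 is a collider and V6 is conditioned on, which opens it; V1 is a fork and V1 is not conditioned on; V7 is a chain and V7 is not conditioned on; V8 is a collider and V8 is conditioned on, which opens it — no node blocks this path, so it is active.
Since the path V2 → V5 → V7 → V8 ← V4 is active, V2 and V4 are not d-separated given {V6, V8}.

No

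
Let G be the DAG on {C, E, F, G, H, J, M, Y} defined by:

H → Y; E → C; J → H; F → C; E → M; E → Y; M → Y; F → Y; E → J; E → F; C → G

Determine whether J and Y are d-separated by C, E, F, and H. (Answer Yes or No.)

5 paths connect J and Y; each must be blocked for d-separation to hold:
  1. J → H → Y — H:chain[blocks] ⇒ blocked
  2. J ← E → F → Y — E:fork[blocks]; F:chain[blocks] ⇒ blocked
  3. J ← E → Y — E:fork[blocks] ⇒ blocked
  4. J ← E → C ← F → Y — E:fork[blocks]; C:collider[open]; F:fork[blocks] ⇒ blocked
  5. J ← E → M → Y — E:fork[blocks]; M:chain[open] ⇒ blocked
Every path is blocked, so J and Y are d-separated given {C, E, F, H}.

Yes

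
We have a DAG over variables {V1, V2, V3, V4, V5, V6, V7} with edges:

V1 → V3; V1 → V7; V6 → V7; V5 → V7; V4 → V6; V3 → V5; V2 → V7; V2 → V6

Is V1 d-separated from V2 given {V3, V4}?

We examine all 4 paths between V1 and V2:
Path 1: V1 → V3 → V5 → V7 ← V6 ← V2
  V3 is a chain here and V3 is conditioned on, so the path is blocked at V3.
Path 2: V1 → V3 → V5 → V7 ← V2
  V3 is a chain here and V3 is conditioned on, so the path is blocked at V3.
Path 3: V1 → V7 ← V6 ← V2
  V7 is a collider here and neither V7 nor any of its descendants is conditioned on, so the collider stays closed — the path is blocked at V7.
Path 4: V1 → V7 ← V2
  V7 is a collider here and neither V7 nor any of its descendants is conditioned on, so the collider stays closed — the path is blocked at V7.
All paths are blocked; V1 ⊥ V2 | {V3, V4} holds.

Yes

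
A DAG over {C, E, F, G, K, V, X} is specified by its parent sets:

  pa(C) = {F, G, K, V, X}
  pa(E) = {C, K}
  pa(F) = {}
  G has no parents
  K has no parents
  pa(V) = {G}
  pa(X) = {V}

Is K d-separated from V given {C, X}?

6 paths connect K and V; each must be blocked for d-separation to hold:
Path 1: K → C ← X ← V
  X is a chain here and X is conditioned on, so the path is blocked at X.
Path 2: K → C ← G → V
  C is a collider and C is conditioned on, which opens it; G is a fork and G is not conditioned on — no node blocks this path, so it is active.
Path 3: K → C ← V
  C is a collider and C is conditioned on, which opens it — no node blocks this path, so it is active.
Path 4: K → E ← C ← X ← V
  E is a collider here and neither E nor any of its descendants is conditioned on, so the collider stays closed — the path is blocked at E.
Path 5: K → E ← C ← G → V
  E is a collider here and neither E nor any of its descendants is conditioned on, so the collider stays closed — the path is blocked at E.
Path 6: K → E ← C ← V
  E is a collider here and neither E nor any of its descendants is conditioned on, so the collider stays closed — the path is blocked at E.
Since the path K → C ← G → V is active, K and V are not d-separated given {C, X}.

No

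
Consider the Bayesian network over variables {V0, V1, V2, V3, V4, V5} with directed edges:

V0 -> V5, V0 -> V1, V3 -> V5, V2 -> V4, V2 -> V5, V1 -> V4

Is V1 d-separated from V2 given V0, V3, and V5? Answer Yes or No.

Yes — V1 and V2 are d-separated given {V0, V3, V5}.

Enumerating the 2 paths from V1 to V2 and testing each for blocking by {V0, V3, V5}:
  1. V1 ← V0 → V5 ← V2 — V0:fork[blocks]; V5:collider[open] ⇒ blocked
  2. V1 → V4 ← V2 — V4:collider[blocks] ⇒ blocked
Since every path is blocked, d-separation holds.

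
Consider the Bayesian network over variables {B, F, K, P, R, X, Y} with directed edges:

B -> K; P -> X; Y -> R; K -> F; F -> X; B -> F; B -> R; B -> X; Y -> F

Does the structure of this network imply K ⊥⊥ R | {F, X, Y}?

Enumerating the 6 paths from K to R and testing each for blocking by {F, X, Y}:
Path 1: K ← B → X ← F ← Y → R
  F is a chain here and F is conditioned on, so the path is blocked at F.
Path 2: K ← B → F ← Y → R
  Y is a fork here and Y is conditioned on, so the path is blocked at Y.
Path 3: K ← B → R
  B is a fork and B is not conditioned on — no node blocks this path, so it is active.
Path 4: K → F ← Y → R
  Y is a fork here and Y is conditioned on, so the path is blocked at Y.
Path 5: K → F → X ← B → R
  F is a chain here and F is conditioned on, so the path is blocked at F.
Path 6: K → F ← B → R
  F is a collider and F is conditioned on, which opens it; B is a fork and B is not conditioned on — no node blocks this path, so it is active.
At least one path is unblocked, so d-separation fails.

No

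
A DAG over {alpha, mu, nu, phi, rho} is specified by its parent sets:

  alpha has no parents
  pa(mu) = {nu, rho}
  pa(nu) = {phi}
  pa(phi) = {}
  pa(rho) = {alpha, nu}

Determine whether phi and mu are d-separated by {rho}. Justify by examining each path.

No

Enumerating the 2 paths from phi to mu and testing each for blocking by {rho}:
Path 1: phi → nu → mu
  nu is a chain and nu is not conditioned on — no node blocks this path, so it is active.
Path 2: phi → nu → rho → mu
  rho is a chain here and rho is conditioned on, so the path is blocked at rho.
Since the path phi → nu → mu is active, phi and mu are not d-separated given {rho}.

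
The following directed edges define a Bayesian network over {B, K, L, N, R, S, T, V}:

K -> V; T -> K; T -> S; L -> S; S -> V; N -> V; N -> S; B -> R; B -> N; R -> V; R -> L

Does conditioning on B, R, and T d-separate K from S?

Enumerating the 6 paths from K to S and testing each for blocking by {B, R, T}:
Path 1: K ← T → S
  T is a fork here and T is conditioned on, so the path is blocked at T.
Path 2: K → V ← S
  V is a collider here and neither V nor any of its descendants is conditioned on, so the collider stays closed — the path is blocked at V.
Path 3: K → V ← N ← B → R → L → S
  V is a collider here and neither V nor any of its descendants is conditioned on, so the collider stays closed — the path is blocked at V.
Path 4: K → V ← N → S
  V is a collider here and neither V nor any of its descendants is conditioned on, so the collider stays closed — the path is blocked at V.
Path 5: K → V ← R → L → S
  V is a collider here and neither V nor any of its descendants is conditioned on, so the collider stays closed — the path is blocked at V.
Path 6: K → V ← R ← B → N → S
  V is a collider here and neither V nor any of its descendants is conditioned on, so the collider stays closed — the path is blocked at V.
Every path is blocked, so K and S are d-separated given {B, R, T}.

Yes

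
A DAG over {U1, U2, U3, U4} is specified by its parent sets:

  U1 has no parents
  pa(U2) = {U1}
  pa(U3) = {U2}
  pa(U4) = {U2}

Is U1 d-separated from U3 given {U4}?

No — U1 and U3 are not d-separated given {U4}.

The only undirected path from U1 to U3 is:
  1. U1 → U2 → U3 — U2:chain[open] ⇒ active
At least one path is unblocked, so d-separation fails.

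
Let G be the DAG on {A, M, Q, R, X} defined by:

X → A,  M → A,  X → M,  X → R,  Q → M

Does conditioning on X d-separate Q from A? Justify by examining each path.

No

Enumerating the 2 paths from Q to A and testing each for blocking by {X}:
  1. Q → M → A — M:chain[open] ⇒ active
  2. Q → M ← X → A — M:collider[blocks]; X:fork[blocks] ⇒ blocked
Because an active path exists, Q and A are not d-separated.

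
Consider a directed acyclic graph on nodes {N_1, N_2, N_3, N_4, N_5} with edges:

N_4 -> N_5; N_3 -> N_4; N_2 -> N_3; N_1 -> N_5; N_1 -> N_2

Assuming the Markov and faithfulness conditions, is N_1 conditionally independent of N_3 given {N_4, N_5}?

We examine all 2 paths between N_1 and N_3:
  1. N_1 → N_5 ← N_4 ← N_3 — N_5:collider[open]; N_4:chain[blocks] ⇒ blocked
  2. N_1 → N_2 → N_3 — N_2:chain[open] ⇒ active
Because an active path exists, N_1 and N_3 are not d-separated.

No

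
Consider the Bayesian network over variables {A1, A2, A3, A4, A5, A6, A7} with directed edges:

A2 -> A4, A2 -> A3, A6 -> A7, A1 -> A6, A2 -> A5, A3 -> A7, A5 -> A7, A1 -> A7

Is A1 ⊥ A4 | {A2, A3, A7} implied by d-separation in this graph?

Yes

There are 4 undirected paths between A1 and A4; checking each against the conditioning set {A2, A3, A7}:
Path 1: A1 → A7 ← A5 ← A2 → A4
  A2 is a fork here and A2 is conditioned on, so the path is blocked at A2.
Path 2: A1 → A7 ← A3 ← A2 → A4
  A3 is a chain here and A3 is conditioned on, so the path is blocked at A3.
Path 3: A1 → A6 → A7 ← A5 ← A2 → A4
  A2 is a fork here and A2 is conditioned on, so the path is blocked at A2.
Path 4: A1 → A6 → A7 ← A3 ← A2 → A4
  A3 is a chain here and A3 is conditioned on, so the path is blocked at A3.
Since every path is blocked, d-separation holds.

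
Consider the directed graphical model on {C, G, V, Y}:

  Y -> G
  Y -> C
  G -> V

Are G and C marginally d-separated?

There is one path between G and C:
Path 1: G ← Y → C
  Y is a fork and Y is not conditioned on — no node blocks this path, so it is active.
Since the path G ← Y → C is active, G and C are not d-separated given ∅.

No — G and C are not d-separated given ∅.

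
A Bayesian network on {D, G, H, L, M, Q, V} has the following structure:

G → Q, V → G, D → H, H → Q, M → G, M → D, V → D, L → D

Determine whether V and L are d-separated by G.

We examine all 3 paths between V and L:
Path 1: V → G ← M → D ← L
  D is a collider here and neither D nor any of its descendants is conditioned on, so the collider stays closed — the path is blocked at D.
Path 2: V → G → Q ← H ← D ← L
  G is a chain here and G is conditioned on, so the path is blocked at G.
Path 3: V → D ← L
  D is a collider here and neither D nor any of its descendants is conditioned on, so the collider stays closed — the path is blocked at D.
Since every path is blocked, d-separation holds.

Yes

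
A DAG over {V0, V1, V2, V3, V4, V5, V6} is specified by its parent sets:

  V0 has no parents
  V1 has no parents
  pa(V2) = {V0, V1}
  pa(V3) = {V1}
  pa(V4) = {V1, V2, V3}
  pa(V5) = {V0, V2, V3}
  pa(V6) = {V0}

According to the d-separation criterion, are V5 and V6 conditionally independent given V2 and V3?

No

Enumerating the 6 paths from V5 to V6 and testing each for blocking by {V2, V3}:
  1. V5 ← V3 ← V1 → V2 ← V0 → V6 — V3:chain[blocks]; V1:fork[open]; V2:collider[open]; V0:fork[open] ⇒ blocked
  2. V5 ← V3 ← V1 → V4 ← V2 ← V0 → V6 — V3:chain[blocks]; V1:fork[open]; V4:collider[blocks]; V2:chain[blocks]; V0:fork[open] ⇒ blocked
  3. V5 ← V3 → V4 ← V2 ← V0 → V6 — V3:fork[blocks]; V4:collider[blocks]; V2:chain[blocks]; V0:fork[open] ⇒ blocked
  4. V5 ← V3 → V4 ← V1 → V2 ← V0 → V6 — V3:fork[blocks]; V4:collider[blocks]; V1:fork[open]; V2:collider[open]; V0:fork[open] ⇒ blocked
  5. V5 ← V0 → V6 — V0:fork[open] ⇒ active
  6. V5 ← V2 ← V0 → V6 — V2:chain[blocks]; V0:fork[open] ⇒ blocked
At least one path is unblocked, so d-separation fails.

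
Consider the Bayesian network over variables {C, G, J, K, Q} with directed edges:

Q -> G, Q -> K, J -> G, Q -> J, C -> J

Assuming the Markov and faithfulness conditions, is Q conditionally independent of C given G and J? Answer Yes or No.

We examine all 2 paths between Q and C:
  1. Q → G ← J ← C — G:collider[open]; J:chain[blocks] ⇒ blocked
  2. Q → J ← C — J:collider[open] ⇒ active
Because an active path exists, Q and C are not d-separated.

No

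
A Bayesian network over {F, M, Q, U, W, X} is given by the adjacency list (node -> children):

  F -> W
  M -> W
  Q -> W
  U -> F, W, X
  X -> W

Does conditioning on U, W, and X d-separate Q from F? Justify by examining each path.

There are 3 undirected paths between Q and F; checking each against the conditioning set {U, W, X}:
Path 1: Q → W ← U → F
  U is a fork here and U is conditioned on, so the path is blocked at U.
Path 2: Q → W ← X ← U → F
  X is a chain here and X is conditioned on, so the path is blocked at X.
Path 3: Q → W ← F
  W is a collider and W is conditioned on, which opens it — no node blocks this path, so it is active.
At least one path is unblocked, so d-separation fails.

No — Q and F are not d-separated given {U, W, X}.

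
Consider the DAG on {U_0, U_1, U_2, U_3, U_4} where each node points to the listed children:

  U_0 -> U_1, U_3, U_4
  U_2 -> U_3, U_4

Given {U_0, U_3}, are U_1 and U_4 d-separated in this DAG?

Yes

2 paths connect U_1 and U_4; each must be blocked for d-separation to hold:
Path 1: U_1 ← U_0 → U_4
  U_0 is a fork here and U_0 is conditioned on, so the path is blocked at U_0.
Path 2: U_1 ← U_0 → U_3 ← U_2 → U_4
  U_0 is a fork here and U_0 is conditioned on, so the path is blocked at U_0.
Every path is blocked, so U_1 and U_4 are d-separated given {U_0, U_3}.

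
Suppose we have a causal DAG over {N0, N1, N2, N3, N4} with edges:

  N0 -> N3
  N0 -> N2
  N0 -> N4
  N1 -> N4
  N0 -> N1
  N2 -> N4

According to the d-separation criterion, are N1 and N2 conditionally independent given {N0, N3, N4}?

No

Enumerating the 4 paths from N1 to N2 and testing each for blocking by {N0, N3, N4}:
Path 1: N1 ← N0 → N2
  N0 is a fork here and N0 is conditioned on, so the path is blocked at N0.
Path 2: N1 ← N0 → N4 ← N2
  N0 is a fork here and N0 is conditioned on, so the path is blocked at N0.
Path 3: N1 → N4 ← N0 → N2
  N0 is a fork here and N0 is conditioned on, so the path is blocked at N0.
Path 4: N1 → N4 ← N2
  N4 is a collider and N4 is conditioned on, which opens it — no node blocks this path, so it is active.
Since the path N1 → N4 ← N2 is active, N1 and N2 are not d-separated given {N0, N3, N4}.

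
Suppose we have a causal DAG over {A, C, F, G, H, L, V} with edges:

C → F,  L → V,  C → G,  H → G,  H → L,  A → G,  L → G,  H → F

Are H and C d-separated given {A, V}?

There are 3 undirected paths between H and C; checking each against the conditioning set {A, V}:
  1. H → F ← C — F:collider[blocks] ⇒ blocked
  2. H → L → G ← C — L:chain[open]; G:collider[blocks] ⇒ blocked
  3. H → G ← C — G:collider[blocks] ⇒ blocked
Every path is blocked, so H and C are d-separated given {A, V}.

Yes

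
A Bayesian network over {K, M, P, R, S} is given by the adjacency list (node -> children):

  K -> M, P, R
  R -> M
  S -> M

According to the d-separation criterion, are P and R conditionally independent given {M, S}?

No

There are 2 undirected paths between P and R; checking each against the conditioning set {M, S}:
Path 1: P ← K → R
  K is a fork and K is not conditioned on — no node blocks this path, so it is active.
Path 2: P ← K → M ← R
  K is a fork and K is not conditioned on; M is a collider and M is conditioned on, which opens it — no node blocks this path, so it is active.
Since the path P ← K → R is active, P and R are not d-separated given {M, S}.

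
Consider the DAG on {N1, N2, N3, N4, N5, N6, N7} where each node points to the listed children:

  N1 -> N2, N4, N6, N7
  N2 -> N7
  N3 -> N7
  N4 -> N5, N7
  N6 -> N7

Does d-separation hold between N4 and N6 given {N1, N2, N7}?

No — N4 and N6 are not d-separated given {N1, N2, N7}.

We examine all 6 paths between N4 and N6:
Path 1: N4 ← N1 → N6
  N1 is a fork here and N1 is conditioned on, so the path is blocked at N1.
Path 2: N4 ← N1 → N2 → N7 ← N6
  N1 is a fork here and N1 is conditioned on, so the path is blocked at N1.
Path 3: N4 ← N1 → N7 ← N6
  N1 is a fork here and N1 is conditioned on, so the path is blocked at N1.
Path 4: N4 → N7 ← N1 → N6
  N1 is a fork here and N1 is conditioned on, so the path is blocked at N1.
Path 5: N4 → N7 ← N6
  N7 is a collider and N7 is conditioned on, which opens it — no node blocks this path, so it is active.
Path 6: N4 → N7 ← N2 ← N1 → N6
  N2 is a chain here and N2 is conditioned on, so the path is blocked at N2.
Because an active path exists, N4 and N6 are not d-separated.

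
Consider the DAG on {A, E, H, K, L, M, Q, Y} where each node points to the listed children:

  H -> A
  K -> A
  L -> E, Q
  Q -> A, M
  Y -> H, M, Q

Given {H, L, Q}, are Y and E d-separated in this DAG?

Yes

We examine all 3 paths between Y and E:
  1. Y → Q ← L → E — Q:collider[open]; L:fork[blocks] ⇒ blocked
  2. Y → H → A ← Q ← L → E — H:chain[blocks]; A:collider[blocks]; Q:chain[blocks]; L:fork[blocks] ⇒ blocked
  3. Y → M ← Q ← L → E — M:collider[blocks]; Q:chain[blocks]; L:fork[blocks] ⇒ blocked
All paths are blocked; Y ⊥ E | {H, L, Q} holds.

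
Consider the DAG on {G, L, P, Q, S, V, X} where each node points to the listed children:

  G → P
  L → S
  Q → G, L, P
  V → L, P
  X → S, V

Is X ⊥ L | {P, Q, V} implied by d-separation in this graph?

There are 4 undirected paths between X and L; checking each against the conditioning set {P, Q, V}:
Path 1: X → V → P ← Q → L
  V is a chain here and V is conditioned on, so the path is blocked at V.
Path 2: X → V → P ← G ← Q → L
  V is a chain here and V is conditioned on, so the path is blocked at V.
Path 3: X → V → L
  V is a chain here and V is conditioned on, so the path is blocked at V.
Path 4: X → S ← L
  S is a collider here and neither S nor any of its descendants is conditioned on, so the collider stays closed — the path is blocked at S.
Every path is blocked, so X and L are d-separated given {P, Q, V}.

Yes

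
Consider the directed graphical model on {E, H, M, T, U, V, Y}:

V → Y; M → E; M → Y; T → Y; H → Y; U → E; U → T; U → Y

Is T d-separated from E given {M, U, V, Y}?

We examine all 4 paths between T and E:
Path 1: T ← U → E
  U is a fork here and U is conditioned on, so the path is blocked at U.
Path 2: T ← U → Y ← M → E
  U is a fork here and U is conditioned on, so the path is blocked at U.
Path 3: T → Y ← U → E
  U is a fork here and U is conditioned on, so the path is blocked at U.
Path 4: T → Y ← M → E
  M is a fork here and M is conditioned on, so the path is blocked at M.
All paths are blocked; T ⊥ E | {M, U, V, Y} holds.

Yes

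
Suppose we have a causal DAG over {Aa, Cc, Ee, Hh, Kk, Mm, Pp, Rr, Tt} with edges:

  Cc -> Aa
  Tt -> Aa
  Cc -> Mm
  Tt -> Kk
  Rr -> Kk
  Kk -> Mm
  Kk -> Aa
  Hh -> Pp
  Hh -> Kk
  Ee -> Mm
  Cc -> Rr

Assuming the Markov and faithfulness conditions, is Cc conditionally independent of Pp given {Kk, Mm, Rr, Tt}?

Yes

4 paths connect Cc and Pp; each must be blocked for d-separation to hold:
  1. Cc → Mm ← Kk ← Hh → Pp — Mm:collider[open]; Kk:chain[blocks]; Hh:fork[open] ⇒ blocked
  2. Cc → Rr → Kk ← Hh → Pp — Rr:chain[blocks]; Kk:collider[open]; Hh:fork[open] ⇒ blocked
  3. Cc → Aa ← Kk ← Hh → Pp — Aa:collider[blocks]; Kk:chain[blocks]; Hh:fork[open] ⇒ blocked
  4. Cc → Aa ← Tt → Kk ← Hh → Pp — Aa:collider[blocks]; Tt:fork[blocks]; Kk:collider[open]; Hh:fork[open] ⇒ blocked
Since every path is blocked, d-separation holds.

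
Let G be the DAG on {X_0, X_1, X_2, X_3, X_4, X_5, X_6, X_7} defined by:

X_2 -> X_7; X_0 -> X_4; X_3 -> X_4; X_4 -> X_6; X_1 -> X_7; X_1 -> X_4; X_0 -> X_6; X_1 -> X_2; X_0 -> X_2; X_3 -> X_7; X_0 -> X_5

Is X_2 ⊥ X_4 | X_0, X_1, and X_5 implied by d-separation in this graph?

Yes

We examine all 6 paths between X_2 and X_4:
Path 1: X_2 ← X_0 → X_6 ← X_4
  X_0 is a fork here and X_0 is conditioned on, so the path is blocked at X_0.
Path 2: X_2 ← X_0 → X_4
  X_0 is a fork here and X_0 is conditioned on, so the path is blocked at X_0.
Path 3: X_2 → X_7 ← X_1 → X_4
  X_7 is a collider here and neither X_7 nor any of its descendants is conditioned on, so the collider stays closed — the path is blocked at X_7.
Path 4: X_2 → X_7 ← X_3 → X_4
  X_7 is a collider here and neither X_7 nor any of its descendants is conditioned on, so the collider stays closed — the path is blocked at X_7.
Path 5: X_2 ← X_1 → X_4
  X_1 is a fork here and X_1 is conditioned on, so the path is blocked at X_1.
Path 6: X_2 ← X_1 → X_7 ← X_3 → X_4
  X_1 is a fork here and X_1 is conditioned on, so the path is blocked at X_1.
Since every path is blocked, d-separation holds.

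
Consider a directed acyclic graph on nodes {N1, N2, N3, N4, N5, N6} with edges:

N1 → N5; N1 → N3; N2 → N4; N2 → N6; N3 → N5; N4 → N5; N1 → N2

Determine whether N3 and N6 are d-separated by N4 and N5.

4 paths connect N3 and N6; each must be blocked for d-separation to hold:
  1. N3 → N5 ← N4 ← N2 → N6 — N5:collider[open]; N4:chain[blocks]; N2:fork[open] ⇒ blocked
  2. N3 → N5 ← N1 → N2 → N6 — N5:collider[open]; N1:fork[open]; N2:chain[open] ⇒ active
  3. N3 ← N1 → N5 ← N4 ← N2 → N6 — N1:fork[open]; N5:collider[open]; N4:chain[blocks]; N2:fork[open] ⇒ blocked
  4. N3 ← N1 → N2 → N6 — N1:fork[open]; N2:chain[open] ⇒ active
Since the path N3 → N5 ← N1 → N2 → N6 is active, N3 and N6 are not d-separated given {N4, N5}.

No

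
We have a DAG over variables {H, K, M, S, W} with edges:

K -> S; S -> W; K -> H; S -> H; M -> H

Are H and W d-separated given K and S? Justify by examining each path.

There are 2 undirected paths between H and W; checking each against the conditioning set {K, S}:
Path 1: H ← S → W
  S is a fork here and S is conditioned on, so the path is blocked at S.
Path 2: H ← K → S → W
  K is a fork here and K is conditioned on, so the path is blocked at K.
All paths are blocked; H ⊥ W | {K, S} holds.

Yes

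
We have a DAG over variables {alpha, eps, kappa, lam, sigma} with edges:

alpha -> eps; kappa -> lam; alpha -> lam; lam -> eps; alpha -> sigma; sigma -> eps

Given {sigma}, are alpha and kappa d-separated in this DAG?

Yes

There are 3 undirected paths between alpha and kappa; checking each against the conditioning set {sigma}:
Path 1: alpha → lam ← kappa
  lam is a collider here and neither lam nor any of its descendants is conditioned on, so the collider stays closed — the path is blocked at lam.
Path 2: alpha → sigma → eps ← lam ← kappa
  sigma is a chain here and sigma is conditioned on, so the path is blocked at sigma.
Path 3: alpha → eps ← lam ← kappa
  eps is a collider here and neither eps nor any of its descendants is conditioned on, so the collider stays closed — the path is blocked at eps.
Every path is blocked, so alpha and kappa are d-separated given {sigma}.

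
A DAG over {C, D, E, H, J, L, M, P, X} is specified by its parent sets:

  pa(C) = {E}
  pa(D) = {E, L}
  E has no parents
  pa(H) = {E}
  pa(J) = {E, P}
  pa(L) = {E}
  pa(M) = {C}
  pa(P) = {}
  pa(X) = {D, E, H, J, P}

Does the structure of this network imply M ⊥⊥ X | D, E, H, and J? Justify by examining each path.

Enumerating the 6 paths from M to X and testing each for blocking by {D, E, H, J}:
  1. M ← C ← E → H → X — C:chain[open]; E:fork[blocks]; H:chain[blocks] ⇒ blocked
  2. M ← C ← E → X — C:chain[open]; E:fork[blocks] ⇒ blocked
  3. M ← C ← E → D → X — C:chain[open]; E:fork[blocks]; D:chain[blocks] ⇒ blocked
  4. M ← C ← E → J ← P → X — C:chain[open]; E:fork[blocks]; J:collider[open]; P:fork[open] ⇒ blocked
  5. M ← C ← E → J → X — C:chain[open]; E:fork[blocks]; J:chain[blocks] ⇒ blocked
  6. M ← C ← E → L → D → X — C:chain[open]; E:fork[blocks]; L:chain[open]; D:chain[blocks] ⇒ blocked
Since every path is blocked, d-separation holds.

Yes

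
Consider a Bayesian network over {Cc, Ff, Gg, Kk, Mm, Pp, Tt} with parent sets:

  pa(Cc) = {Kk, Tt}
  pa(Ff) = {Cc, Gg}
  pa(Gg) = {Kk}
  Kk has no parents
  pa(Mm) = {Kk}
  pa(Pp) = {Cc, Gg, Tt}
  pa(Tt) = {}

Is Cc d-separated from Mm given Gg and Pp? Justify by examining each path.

4 paths connect Cc and Mm; each must be blocked for d-separation to hold:
Path 1: Cc → Ff ← Gg ← Kk → Mm
  Ff is a collider here and neither Ff nor any of its descendants is conditioned on, so the collider stays closed — the path is blocked at Ff.
Path 2: Cc → Pp ← Gg ← Kk → Mm
  Gg is a chain here and Gg is conditioned on, so the path is blocked at Gg.
Path 3: Cc ← Kk → Mm
  Kk is a fork and Kk is not conditioned on — no node blocks this path, so it is active.
Path 4: Cc ← Tt → Pp ← Gg ← Kk → Mm
  Gg is a chain here and Gg is conditioned on, so the path is blocked at Gg.
Since the path Cc ← Kk → Mm is active, Cc and Mm are not d-separated given {Gg, Pp}.

No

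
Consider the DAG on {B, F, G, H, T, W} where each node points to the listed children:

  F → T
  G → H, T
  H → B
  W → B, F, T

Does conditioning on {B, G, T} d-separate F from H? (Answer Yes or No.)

4 paths connect F and H; each must be blocked for d-separation to hold:
Path 1: F ← W → B ← H
  W is a fork and W is not conditioned on; B is a collider and B is conditioned on, which opens it — no node blocks this path, so it is active.
Path 2: F ← W → T ← G → H
  G is a fork here and G is conditioned on, so the path is blocked at G.
Path 3: F → T ← W → B ← H
  T is a collider and T is conditioned on, which opens it; W is a fork and W is not conditioned on; B is a collider and B is conditioned on, which opens it — no node blocks this path, so it is active.
Path 4: F → T ← G → H
  G is a fork here and G is conditioned on, so the path is blocked at G.
At least one path is unblocked, so d-separation fails.

No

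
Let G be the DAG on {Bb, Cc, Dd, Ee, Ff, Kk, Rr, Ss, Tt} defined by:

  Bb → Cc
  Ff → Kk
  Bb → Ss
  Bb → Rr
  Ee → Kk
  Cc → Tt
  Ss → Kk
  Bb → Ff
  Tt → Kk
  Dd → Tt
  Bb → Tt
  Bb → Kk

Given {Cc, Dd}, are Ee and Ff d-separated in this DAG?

Yes — Ee and Ff are d-separated given {Cc, Dd}.

Enumerating the 5 paths from Ee to Ff and testing each for blocking by {Cc, Dd}:
Path 1: Ee → Kk ← Ss ← Bb → Ff
  Kk is a collider here and neither Kk nor any of its descendants is conditioned on, so the collider stays closed — the path is blocked at Kk.
Path 2: Ee → Kk ← Tt ← Bb → Ff
  Kk is a collider here and neither Kk nor any of its descendants is conditioned on, so the collider stays closed — the path is blocked at Kk.
Path 3: Ee → Kk ← Tt ← Cc ← Bb → Ff
  Kk is a collider here and neither Kk nor any of its descendants is conditioned on, so the collider stays closed — the path is blocked at Kk.
Path 4: Ee → Kk ← Bb → Ff
  Kk is a collider here and neither Kk nor any of its descendants is conditioned on, so the collider stays closed — the path is blocked at Kk.
Path 5: Ee → Kk ← Ff
  Kk is a collider here and neither Kk nor any of its descendants is conditioned on, so the collider stays closed — the path is blocked at Kk.
All paths are blocked; Ee ⊥ Ff | {Cc, Dd} holds.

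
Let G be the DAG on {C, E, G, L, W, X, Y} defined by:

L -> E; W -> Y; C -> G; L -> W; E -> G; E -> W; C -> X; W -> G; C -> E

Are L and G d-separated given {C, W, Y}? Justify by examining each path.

No

We examine all 6 paths between L and G:
Path 1: L → E ← C → G
  C is a fork here and C is conditioned on, so the path is blocked at C.
Path 2: L → E → G
  E is a chain and E is not conditioned on — no node blocks this path, so it is active.
Path 3: L → E → W → G
  W is a chain here and W is conditioned on, so the path is blocked at W.
Path 4: L → W ← E ← C → G
  C is a fork here and C is conditioned on, so the path is blocked at C.
Path 5: L → W ← E → G
  W is a collider and W is conditioned on, which opens it; E is a fork and E is not conditioned on — no node blocks this path, so it is active.
Path 6: L → W → G
  W is a chain here and W is conditioned on, so the path is blocked at W.
Since the path L → E → G is active, L and G are not d-separated given {C, W, Y}.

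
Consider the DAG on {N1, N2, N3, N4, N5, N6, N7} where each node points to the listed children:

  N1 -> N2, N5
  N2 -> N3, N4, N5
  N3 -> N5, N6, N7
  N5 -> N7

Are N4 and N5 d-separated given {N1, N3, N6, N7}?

Enumerating the 4 paths from N4 to N5 and testing each for blocking by {N1, N3, N6, N7}:
Path 1: N4 ← N2 ← N1 → N5
  N1 is a fork here and N1 is conditioned on, so the path is blocked at N1.
Path 2: N4 ← N2 → N3 → N5
  N3 is a chain here and N3 is conditioned on, so the path is blocked at N3.
Path 3: N4 ← N2 → N3 → N7 ← N5
  N3 is a chain here and N3 is conditioned on, so the path is blocked at N3.
Path 4: N4 ← N2 → N5
  N2 is a fork and N2 is not conditioned on — no node blocks this path, so it is active.
Because an active path exists, N4 and N5 are not d-separated.

No — N4 and N5 are not d-separated given {N1, N3, N6, N7}.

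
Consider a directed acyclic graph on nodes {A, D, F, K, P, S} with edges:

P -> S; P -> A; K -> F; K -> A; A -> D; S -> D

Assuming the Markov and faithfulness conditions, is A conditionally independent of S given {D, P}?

No — A and S are not d-separated given {D, P}.

Enumerating the 2 paths from A to S and testing each for blocking by {D, P}:
Path 1: A ← P → S
  P is a fork here and P is conditioned on, so the path is blocked at P.
Path 2: A → D ← S
  D is a collider and D is conditioned on, which opens it — no node blocks this path, so it is active.
Because an active path exists, A and S are not d-separated.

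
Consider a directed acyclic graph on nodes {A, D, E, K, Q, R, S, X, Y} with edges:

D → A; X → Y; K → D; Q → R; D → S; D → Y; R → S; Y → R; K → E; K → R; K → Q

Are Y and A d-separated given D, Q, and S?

Yes — Y and A are d-separated given {D, Q, S}.

We examine all 4 paths between Y and A:
Path 1: Y → R ← Q ← K → D → A
  Q is a chain here and Q is conditioned on, so the path is blocked at Q.
Path 2: Y → R → S ← D → A
  D is a fork here and D is conditioned on, so the path is blocked at D.
Path 3: Y → R ← K → D → A
  D is a chain here and D is conditioned on, so the path is blocked at D.
Path 4: Y ← D → A
  D is a fork here and D is conditioned on, so the path is blocked at D.
Since every path is blocked, d-separation holds.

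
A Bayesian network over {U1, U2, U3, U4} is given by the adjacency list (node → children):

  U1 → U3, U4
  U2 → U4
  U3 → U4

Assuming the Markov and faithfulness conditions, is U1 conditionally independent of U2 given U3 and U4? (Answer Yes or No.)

No

2 paths connect U1 and U2; each must be blocked for d-separation to hold:
  1. U1 → U3 → U4 ← U2 — U3:chain[blocks]; U4:collider[open] ⇒ blocked
  2. U1 → U4 ← U2 — U4:collider[open] ⇒ active
Since the path U1 → U4 ← U2 is active, U1 and U2 are not d-separated given {U3, U4}.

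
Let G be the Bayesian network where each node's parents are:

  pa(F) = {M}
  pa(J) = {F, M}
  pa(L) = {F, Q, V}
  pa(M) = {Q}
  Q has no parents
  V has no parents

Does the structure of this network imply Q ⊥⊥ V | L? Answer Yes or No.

Enumerating the 3 paths from Q to V and testing each for blocking by {L}:
Path 1: Q → L ← V
  L is a collider and L is conditioned on, which opens it — no node blocks this path, so it is active.
Path 2: Q → M → F → L ← V
  M is a chain and M is not conditioned on; F is a chain and F is not conditioned on; L is a collider and L is conditioned on, which opens it — no node blocks this path, so it is active.
Path 3: Q → M → J ← F → L ← V
  J is a collider here and neither J nor any of its descendants is conditioned on, so the collider stays closed — the path is blocked at J.
At least one path is unblocked, so d-separation fails.

No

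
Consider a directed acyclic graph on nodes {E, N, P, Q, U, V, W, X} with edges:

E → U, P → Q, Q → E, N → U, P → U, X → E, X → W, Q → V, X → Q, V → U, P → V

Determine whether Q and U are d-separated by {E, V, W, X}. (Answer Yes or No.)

We examine all 6 paths between Q and U:
Path 1: Q → V → U
  V is a chain here and V is conditioned on, so the path is blocked at V.
Path 2: Q → V ← P → U
  V is a collider and V is conditioned on, which opens it; P is a fork and P is not conditioned on — no node blocks this path, so it is active.
Path 3: Q ← P → U
  P is a fork and P is not conditioned on — no node blocks this path, so it is active.
Path 4: Q ← P → V → U
  V is a chain here and V is conditioned on, so the path is blocked at V.
Path 5: Q ← X → E → U
  X is a fork here and X is conditioned on, so the path is blocked at X.
Path 6: Q → E → U
  E is a chain here and E is conditioned on, so the path is blocked at E.
Since the path Q → V ← P → U is active, Q and U are not d-separated given {E, V, W, X}.

No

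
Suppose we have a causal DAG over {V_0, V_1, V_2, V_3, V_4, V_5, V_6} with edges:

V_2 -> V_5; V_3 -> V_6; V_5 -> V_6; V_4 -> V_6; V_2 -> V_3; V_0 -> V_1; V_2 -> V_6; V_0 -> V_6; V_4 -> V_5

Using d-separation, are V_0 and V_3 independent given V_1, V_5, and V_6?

4 paths connect V_0 and V_3; each must be blocked for d-separation to hold:
Path 1: V_0 → V_6 ← V_5 ← V_2 → V_3
  V_5 is a chain here and V_5 is conditioned on, so the path is blocked at V_5.
Path 2: V_0 → V_6 ← V_3
  V_6 is a collider and V_6 is conditioned on, which opens it — no node blocks this path, so it is active.
Path 3: V_0 → V_6 ← V_2 → V_3
  V_6 is a collider and V_6 is conditioned on, which opens it; V_2 is a fork and V_2 is not conditioned on — no node blocks this path, so it is active.
Path 4: V_0 → V_6 ← V_4 → V_5 ← V_2 → V_3
  V_6 is a collider and V_6 is conditioned on, which opens it; V_4 is a fork and V_4 is not conditioned on; V_5 is a collider and V_5 is conditioned on, which opens it; V_2 is a fork and V_2 is not conditioned on — no node blocks this path, so it is active.
Because an active path exists, V_0 and V_3 are not d-separated.

No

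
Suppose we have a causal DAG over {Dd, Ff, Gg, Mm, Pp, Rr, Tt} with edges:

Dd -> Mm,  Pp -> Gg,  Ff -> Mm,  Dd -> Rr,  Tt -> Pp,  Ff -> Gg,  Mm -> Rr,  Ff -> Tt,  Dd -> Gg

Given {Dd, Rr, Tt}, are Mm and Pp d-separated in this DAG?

We examine all 6 paths between Mm and Pp:
  1. Mm → Rr ← Dd → Gg ← Pp — Rr:collider[open]; Dd:fork[blocks]; Gg:collider[blocks] ⇒ blocked
  2. Mm → Rr ← Dd → Gg ← Ff → Tt → Pp — Rr:collider[open]; Dd:fork[blocks]; Gg:collider[blocks]; Ff:fork[open]; Tt:chain[blocks] ⇒ blocked
  3. Mm ← Ff → Tt → Pp — Ff:fork[open]; Tt:chain[blocks] ⇒ blocked
  4. Mm ← Ff → Gg ← Pp — Ff:fork[open]; Gg:collider[blocks] ⇒ blocked
  5. Mm ← Dd → Gg ← Pp — Dd:fork[blocks]; Gg:collider[blocks] ⇒ blocked
  6. Mm ← Dd → Gg ← Ff → Tt → Pp — Dd:fork[blocks]; Gg:collider[blocks]; Ff:fork[open]; Tt:chain[blocks] ⇒ blocked
All paths are blocked; Mm ⊥ Pp | {Dd, Rr, Tt} holds.

Yes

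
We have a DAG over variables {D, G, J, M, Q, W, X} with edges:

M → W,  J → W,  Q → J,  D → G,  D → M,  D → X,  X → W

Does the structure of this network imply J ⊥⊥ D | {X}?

Yes

2 paths connect J and D; each must be blocked for d-separation to hold:
Path 1: J → W ← M ← D
  W is a collider here and neither W nor any of its descendants is conditioned on, so the collider stays closed — the path is blocked at W.
Path 2: J → W ← X ← D
  W is a collider here and neither W nor any of its descendants is conditioned on, so the collider stays closed — the path is blocked at W.
Since every path is blocked, d-separation holds.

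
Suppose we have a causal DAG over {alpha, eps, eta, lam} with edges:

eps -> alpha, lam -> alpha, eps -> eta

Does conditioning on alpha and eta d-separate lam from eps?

There is one path between lam and eps:
  1. lam → alpha ← eps — alpha:collider[open] ⇒ active
At least one path is unblocked, so d-separation fails.

No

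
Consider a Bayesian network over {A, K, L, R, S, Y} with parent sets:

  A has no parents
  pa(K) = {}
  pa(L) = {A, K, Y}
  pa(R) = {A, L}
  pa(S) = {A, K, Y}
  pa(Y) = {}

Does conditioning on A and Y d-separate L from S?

There are 4 undirected paths between L and S; checking each against the conditioning set {A, Y}:
Path 1: L ← A → S
  A is a fork here and A is conditioned on, so the path is blocked at A.
Path 2: L ← Y → S
  Y is a fork here and Y is conditioned on, so the path is blocked at Y.
Path 3: L ← K → S
  K is a fork and K is not conditioned on — no node blocks this path, so it is active.
Path 4: L → R ← A → S
  R is a collider here and neither R nor any of its descendants is conditioned on, so the collider stays closed — the path is blocked at R.
Since the path L ← K → S is active, L and S are not d-separated given {A, Y}.

No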